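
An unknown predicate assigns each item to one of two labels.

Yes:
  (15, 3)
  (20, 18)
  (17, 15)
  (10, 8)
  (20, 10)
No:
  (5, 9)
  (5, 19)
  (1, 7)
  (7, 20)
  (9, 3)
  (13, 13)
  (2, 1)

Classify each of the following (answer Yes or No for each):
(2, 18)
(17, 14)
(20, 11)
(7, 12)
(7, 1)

All 'Yes' examples share one property — first > second AND sum ≥ 14 — and every 'No' example lacks it.
(2, 18): No (2 < 18, 2+18 = 20). (17, 14): Yes (17 > 14, 17+14 = 31). (20, 11): Yes (20 > 11, 20+11 = 31). (7, 12): No (7 < 12, 7+12 = 19). (7, 1): No (7 > 1, 7+1 = 8).

No, Yes, Yes, No, No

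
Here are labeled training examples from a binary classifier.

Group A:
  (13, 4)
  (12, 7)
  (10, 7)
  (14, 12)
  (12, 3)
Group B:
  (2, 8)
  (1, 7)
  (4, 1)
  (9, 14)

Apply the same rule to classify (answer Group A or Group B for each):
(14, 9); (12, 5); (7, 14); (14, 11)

Group A, Group A, Group B, Group A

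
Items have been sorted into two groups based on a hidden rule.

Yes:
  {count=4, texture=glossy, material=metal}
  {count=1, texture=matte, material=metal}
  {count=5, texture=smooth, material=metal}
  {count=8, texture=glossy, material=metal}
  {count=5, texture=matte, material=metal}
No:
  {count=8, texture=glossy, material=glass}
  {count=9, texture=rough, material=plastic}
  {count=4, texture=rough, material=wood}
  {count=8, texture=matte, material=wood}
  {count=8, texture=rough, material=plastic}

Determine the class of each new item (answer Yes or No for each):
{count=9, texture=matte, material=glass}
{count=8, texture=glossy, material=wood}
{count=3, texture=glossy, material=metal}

No, No, Yes

The distinguishing property — material is metal — holds for all the 'Yes' cases and none of the 'No' cases.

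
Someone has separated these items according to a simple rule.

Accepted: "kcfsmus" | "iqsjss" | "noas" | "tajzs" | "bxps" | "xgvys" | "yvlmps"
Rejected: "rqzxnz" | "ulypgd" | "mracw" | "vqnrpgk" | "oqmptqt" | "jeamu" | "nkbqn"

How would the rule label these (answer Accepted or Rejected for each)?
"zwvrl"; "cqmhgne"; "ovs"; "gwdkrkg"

Rejected, Rejected, Accepted, Rejected

One predicate separates the groups cleanly: contains 's'.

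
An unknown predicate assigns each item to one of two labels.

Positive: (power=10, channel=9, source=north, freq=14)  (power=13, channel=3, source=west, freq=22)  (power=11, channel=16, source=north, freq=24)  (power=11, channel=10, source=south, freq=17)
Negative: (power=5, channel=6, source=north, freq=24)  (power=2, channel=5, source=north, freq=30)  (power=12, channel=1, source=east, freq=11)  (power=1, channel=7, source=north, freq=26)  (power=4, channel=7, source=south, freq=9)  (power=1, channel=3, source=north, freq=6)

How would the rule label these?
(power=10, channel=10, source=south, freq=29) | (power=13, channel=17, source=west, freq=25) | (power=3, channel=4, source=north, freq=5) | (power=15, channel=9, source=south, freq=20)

The simplest hypothesis consistent with all the labels is: power ≥ 10 AND freq ≥ 14.
(power=10, channel=10, source=south, freq=29): power = 10, freq = 29, meets the rule → Positive. (power=13, channel=17, source=west, freq=25): power = 13, freq = 25, meets the rule → Positive. (power=3, channel=4, source=north, freq=5): power = 3, freq = 5, doesn't qualify → Negative. (power=15, channel=9, source=south, freq=20): power = 15, freq = 20, meets the rule → Positive.

Positive, Positive, Negative, Positive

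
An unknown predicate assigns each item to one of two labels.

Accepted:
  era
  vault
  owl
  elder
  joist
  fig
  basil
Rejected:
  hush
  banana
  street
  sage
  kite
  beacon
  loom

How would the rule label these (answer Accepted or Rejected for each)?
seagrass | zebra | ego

Rejected, Accepted, Accepted

The pattern is that an item is 'Accepted' exactly when: odd length.
seagrass: Rejected (length 8).
zebra: Accepted (length 5).
ego: Accepted (length 3).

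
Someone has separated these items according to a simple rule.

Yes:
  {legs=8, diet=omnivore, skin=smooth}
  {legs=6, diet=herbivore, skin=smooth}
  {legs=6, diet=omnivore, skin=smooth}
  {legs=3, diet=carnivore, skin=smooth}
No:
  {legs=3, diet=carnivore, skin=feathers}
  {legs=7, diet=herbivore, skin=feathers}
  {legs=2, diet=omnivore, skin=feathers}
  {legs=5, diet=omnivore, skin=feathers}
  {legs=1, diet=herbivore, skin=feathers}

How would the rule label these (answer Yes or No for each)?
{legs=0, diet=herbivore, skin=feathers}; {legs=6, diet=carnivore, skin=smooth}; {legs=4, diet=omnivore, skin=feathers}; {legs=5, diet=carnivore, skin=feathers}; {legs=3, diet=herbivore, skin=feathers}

No, Yes, No, No, No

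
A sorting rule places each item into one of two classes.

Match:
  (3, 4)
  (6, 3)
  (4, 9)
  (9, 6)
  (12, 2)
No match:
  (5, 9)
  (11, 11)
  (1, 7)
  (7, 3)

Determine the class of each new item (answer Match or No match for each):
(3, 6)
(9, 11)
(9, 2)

Rule: product is even. This holds for each 'Match' example and fails for each 'No match' one.

Match, No match, Match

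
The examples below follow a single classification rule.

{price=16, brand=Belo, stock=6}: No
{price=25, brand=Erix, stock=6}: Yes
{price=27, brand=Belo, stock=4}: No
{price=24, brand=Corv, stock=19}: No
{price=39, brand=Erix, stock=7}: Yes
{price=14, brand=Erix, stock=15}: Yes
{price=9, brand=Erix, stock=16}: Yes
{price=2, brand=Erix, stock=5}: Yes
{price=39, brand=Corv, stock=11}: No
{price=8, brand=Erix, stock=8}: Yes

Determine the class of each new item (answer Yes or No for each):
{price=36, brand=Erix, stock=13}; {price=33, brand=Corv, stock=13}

Yes, No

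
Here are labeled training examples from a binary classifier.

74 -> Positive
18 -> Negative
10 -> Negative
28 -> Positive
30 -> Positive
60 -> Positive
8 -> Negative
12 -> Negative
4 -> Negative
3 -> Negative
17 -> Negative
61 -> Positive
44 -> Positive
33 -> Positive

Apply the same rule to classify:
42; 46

A rule that fits every label: at least 28 — true of each 'Positive' example, false of each 'Negative' one.
42: 42 ≥ 28 — meets the rule, so Positive.
46: 46 ≥ 28 — meets the rule, so Positive.

Positive, Positive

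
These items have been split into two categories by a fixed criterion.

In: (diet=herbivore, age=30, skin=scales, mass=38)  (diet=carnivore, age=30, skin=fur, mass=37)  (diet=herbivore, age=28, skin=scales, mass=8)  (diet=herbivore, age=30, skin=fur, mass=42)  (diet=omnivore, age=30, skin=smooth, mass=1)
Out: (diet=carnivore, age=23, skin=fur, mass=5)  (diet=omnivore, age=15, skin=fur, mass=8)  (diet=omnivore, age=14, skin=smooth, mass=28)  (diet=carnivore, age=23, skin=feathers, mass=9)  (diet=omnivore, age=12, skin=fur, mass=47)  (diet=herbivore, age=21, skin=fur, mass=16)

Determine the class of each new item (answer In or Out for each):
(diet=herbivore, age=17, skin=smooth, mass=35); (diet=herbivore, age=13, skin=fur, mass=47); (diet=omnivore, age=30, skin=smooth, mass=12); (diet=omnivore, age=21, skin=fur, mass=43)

Out, Out, In, Out

Every 'In' example satisfies: age ≥ 28. None of the 'Out' examples do.
(diet=herbivore, age=17, skin=smooth, mass=35): Out (age = 17). (diet=herbivore, age=13, skin=fur, mass=47): Out (age = 13). (diet=omnivore, age=30, skin=smooth, mass=12): In (age = 30). (diet=omnivore, age=21, skin=fur, mass=43): Out (age = 21).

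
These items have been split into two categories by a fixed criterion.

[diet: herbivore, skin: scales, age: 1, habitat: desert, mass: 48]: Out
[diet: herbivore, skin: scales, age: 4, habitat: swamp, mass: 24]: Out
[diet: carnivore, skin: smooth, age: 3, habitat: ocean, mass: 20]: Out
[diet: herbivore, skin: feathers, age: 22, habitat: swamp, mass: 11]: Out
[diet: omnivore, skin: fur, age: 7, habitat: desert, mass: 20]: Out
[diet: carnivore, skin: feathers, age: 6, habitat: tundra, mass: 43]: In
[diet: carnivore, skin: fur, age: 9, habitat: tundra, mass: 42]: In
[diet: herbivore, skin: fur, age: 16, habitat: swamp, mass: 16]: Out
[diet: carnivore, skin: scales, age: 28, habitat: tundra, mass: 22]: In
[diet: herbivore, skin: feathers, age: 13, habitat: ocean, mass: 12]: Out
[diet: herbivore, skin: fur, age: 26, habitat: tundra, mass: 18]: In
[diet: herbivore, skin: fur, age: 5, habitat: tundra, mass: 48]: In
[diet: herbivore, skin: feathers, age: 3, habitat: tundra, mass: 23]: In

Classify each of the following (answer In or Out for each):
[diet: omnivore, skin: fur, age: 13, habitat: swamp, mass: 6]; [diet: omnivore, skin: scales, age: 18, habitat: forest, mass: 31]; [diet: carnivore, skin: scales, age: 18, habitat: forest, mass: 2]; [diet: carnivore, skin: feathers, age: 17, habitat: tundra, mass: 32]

Out, Out, Out, In

One predicate separates the groups cleanly: habitat is tundra.
[diet: omnivore, skin: fur, age: 13, habitat: swamp, mass: 6] → habitat is swamp → Out.
[diet: omnivore, skin: scales, age: 18, habitat: forest, mass: 31] → habitat is forest → Out.
[diet: carnivore, skin: scales, age: 18, habitat: forest, mass: 2] → habitat is forest → Out.
[diet: carnivore, skin: feathers, age: 17, habitat: tundra, mass: 32] → habitat is tundra → In.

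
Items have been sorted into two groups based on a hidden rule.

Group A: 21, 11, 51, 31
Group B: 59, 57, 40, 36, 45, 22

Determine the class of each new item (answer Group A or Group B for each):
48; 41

Checking candidate rules against both groups, what survives is: ends in digit 1.
Group B: 48, since last digit 8. Group A: 41, since last digit 1.

Group B, Group A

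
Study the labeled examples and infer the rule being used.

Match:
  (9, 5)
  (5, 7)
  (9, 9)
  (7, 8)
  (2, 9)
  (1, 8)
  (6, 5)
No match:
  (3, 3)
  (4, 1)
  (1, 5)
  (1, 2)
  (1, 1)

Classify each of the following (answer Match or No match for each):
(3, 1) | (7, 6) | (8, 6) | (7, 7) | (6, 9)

The pattern is that an item is 'Match' exactly when: sum ≥ 9.
(3, 1): No match (3+1 = 4).
(7, 6): Match (7+6 = 13).
(8, 6): Match (8+6 = 14).
(7, 7): Match (7+7 = 14).
(6, 9): Match (6+9 = 15).

No match, Match, Match, Match, Match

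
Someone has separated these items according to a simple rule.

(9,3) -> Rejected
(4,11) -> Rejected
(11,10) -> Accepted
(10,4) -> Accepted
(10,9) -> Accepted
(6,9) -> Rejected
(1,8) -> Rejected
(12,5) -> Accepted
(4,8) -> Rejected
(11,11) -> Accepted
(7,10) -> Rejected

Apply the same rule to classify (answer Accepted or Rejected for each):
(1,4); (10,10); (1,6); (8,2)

Rejected, Accepted, Rejected, Rejected

One predicate separates the groups cleanly: first ≥ 10.
(1,4): Rejected (first 1).
(10,10): Accepted (first 10).
(1,6): Rejected (first 1).
(8,2): Rejected (first 8).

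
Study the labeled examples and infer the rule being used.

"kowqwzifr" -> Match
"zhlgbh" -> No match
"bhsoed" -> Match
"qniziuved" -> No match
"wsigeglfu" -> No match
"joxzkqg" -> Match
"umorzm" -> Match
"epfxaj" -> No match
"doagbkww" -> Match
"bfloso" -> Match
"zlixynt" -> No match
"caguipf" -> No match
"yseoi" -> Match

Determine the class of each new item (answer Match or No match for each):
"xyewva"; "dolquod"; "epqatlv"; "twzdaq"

No match, Match, No match, No match

One predicate separates the groups cleanly: contains 'o'.
No match: "xyewva", since no 'o'.
Match: "dolquod", since has 'o'.
No match: "epqatlv", since no 'o'.
No match: "twzdaq", since no 'o'.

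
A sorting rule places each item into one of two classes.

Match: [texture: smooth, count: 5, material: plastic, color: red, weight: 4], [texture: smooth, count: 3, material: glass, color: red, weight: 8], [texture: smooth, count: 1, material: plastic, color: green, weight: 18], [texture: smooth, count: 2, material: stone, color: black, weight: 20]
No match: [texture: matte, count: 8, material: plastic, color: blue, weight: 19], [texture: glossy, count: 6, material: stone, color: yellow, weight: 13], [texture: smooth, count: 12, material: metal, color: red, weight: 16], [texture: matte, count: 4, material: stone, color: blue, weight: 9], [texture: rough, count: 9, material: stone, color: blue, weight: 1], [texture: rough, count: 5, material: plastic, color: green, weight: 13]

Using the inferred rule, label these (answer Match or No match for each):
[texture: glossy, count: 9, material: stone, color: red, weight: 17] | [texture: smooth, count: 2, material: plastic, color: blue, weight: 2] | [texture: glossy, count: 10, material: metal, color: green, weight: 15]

No match, Match, No match

The pattern is that an item is 'Match' exactly when: texture is smooth AND count ≤ 5.
[texture: glossy, count: 9, material: stone, color: red, weight: 17]: No match (texture is glossy, count = 9).
[texture: smooth, count: 2, material: plastic, color: blue, weight: 2]: Match (texture is smooth, count = 2).
[texture: glossy, count: 10, material: metal, color: green, weight: 15]: No match (texture is glossy, count = 10).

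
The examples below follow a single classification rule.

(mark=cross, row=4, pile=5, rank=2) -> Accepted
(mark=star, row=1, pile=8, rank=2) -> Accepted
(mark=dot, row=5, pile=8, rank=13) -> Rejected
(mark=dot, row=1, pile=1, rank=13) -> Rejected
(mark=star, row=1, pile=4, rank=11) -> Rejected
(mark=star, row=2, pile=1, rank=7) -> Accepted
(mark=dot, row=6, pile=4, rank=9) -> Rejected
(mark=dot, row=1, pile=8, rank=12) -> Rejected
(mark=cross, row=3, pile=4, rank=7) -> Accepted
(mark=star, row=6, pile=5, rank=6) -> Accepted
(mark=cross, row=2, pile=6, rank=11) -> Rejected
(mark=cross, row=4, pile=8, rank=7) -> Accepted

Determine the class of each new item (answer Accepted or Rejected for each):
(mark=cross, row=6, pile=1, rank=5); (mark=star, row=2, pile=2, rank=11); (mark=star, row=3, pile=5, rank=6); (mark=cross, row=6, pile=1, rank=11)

Accepted, Rejected, Accepted, Rejected

'Accepted' ⟺ rank ≤ 7.
(mark=cross, row=6, pile=1, rank=5): rank = 5, satisfies this → Accepted.
(mark=star, row=2, pile=2, rank=11): rank = 11, does not fit → Rejected.
(mark=star, row=3, pile=5, rank=6): rank = 6, satisfies this → Accepted.
(mark=cross, row=6, pile=1, rank=11): rank = 11, does not fit → Rejected.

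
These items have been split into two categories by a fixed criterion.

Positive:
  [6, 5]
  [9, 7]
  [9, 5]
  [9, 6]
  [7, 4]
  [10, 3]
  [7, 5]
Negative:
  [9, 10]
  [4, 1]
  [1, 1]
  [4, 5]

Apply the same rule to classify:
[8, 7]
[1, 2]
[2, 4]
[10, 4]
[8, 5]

Positive, Negative, Negative, Positive, Positive

All 'Positive' examples share one property — first > second AND sum ≥ 9 — and every 'Negative' example lacks it.
Positive: [8, 7], since 8 > 7, 8+7 = 15.
Negative: [1, 2], since 1 < 2, 1+2 = 3.
Negative: [2, 4], since 2 < 4, 2+4 = 6.
Positive: [10, 4], since 10 > 4, 10+4 = 14.
Positive: [8, 5], since 8 > 5, 8+5 = 13.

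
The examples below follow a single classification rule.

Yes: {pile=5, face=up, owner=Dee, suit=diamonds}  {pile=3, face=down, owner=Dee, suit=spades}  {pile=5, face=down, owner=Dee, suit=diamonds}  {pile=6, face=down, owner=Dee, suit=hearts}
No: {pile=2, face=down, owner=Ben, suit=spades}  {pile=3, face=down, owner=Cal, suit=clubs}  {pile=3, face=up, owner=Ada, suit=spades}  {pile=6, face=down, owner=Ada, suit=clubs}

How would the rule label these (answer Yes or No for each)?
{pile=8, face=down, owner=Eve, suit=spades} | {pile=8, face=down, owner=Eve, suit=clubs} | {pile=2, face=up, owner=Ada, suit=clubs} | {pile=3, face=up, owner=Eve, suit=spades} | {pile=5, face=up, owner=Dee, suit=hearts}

'Yes' ⟺ owner is Dee.
{pile=8, face=down, owner=Eve, suit=spades}: owner is Eve, does not fit → No.
{pile=8, face=down, owner=Eve, suit=clubs}: owner is Eve, does not fit → No.
{pile=2, face=up, owner=Ada, suit=clubs}: owner is Ada, does not fit → No.
{pile=3, face=up, owner=Eve, suit=spades}: owner is Eve, does not fit → No.
{pile=5, face=up, owner=Dee, suit=hearts}: owner is Dee, satisfies this → Yes.

No, No, No, No, Yes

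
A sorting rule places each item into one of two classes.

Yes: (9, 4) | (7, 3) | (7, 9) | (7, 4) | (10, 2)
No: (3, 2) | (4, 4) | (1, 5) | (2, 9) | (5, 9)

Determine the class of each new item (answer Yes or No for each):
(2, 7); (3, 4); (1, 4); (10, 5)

No, No, No, Yes

The common property of the 'Yes' items is: first ≥ 7. No 'No' item has it.
(2, 7): No (first 2). (3, 4): No (first 3). (1, 4): No (first 1). (10, 5): Yes (first 10).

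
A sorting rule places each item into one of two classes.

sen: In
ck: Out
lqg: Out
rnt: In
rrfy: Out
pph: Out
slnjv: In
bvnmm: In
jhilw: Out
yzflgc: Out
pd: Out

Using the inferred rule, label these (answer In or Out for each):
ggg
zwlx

One predicate separates the groups cleanly: contains 'n'.
ggg → no 'n' → Out. zwlx → no 'n' → Out.

Out, Out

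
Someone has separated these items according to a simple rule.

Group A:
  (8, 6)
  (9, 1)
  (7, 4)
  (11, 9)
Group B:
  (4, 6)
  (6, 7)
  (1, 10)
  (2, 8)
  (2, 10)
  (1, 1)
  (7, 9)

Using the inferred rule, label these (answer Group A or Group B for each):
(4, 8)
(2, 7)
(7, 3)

Group B, Group B, Group A

'Group A' ⟺ first > second.
(4, 8) → 4 < 8 → Group B. (2, 7) → 2 < 7 → Group B. (7, 3) → 7 > 3 → Group A.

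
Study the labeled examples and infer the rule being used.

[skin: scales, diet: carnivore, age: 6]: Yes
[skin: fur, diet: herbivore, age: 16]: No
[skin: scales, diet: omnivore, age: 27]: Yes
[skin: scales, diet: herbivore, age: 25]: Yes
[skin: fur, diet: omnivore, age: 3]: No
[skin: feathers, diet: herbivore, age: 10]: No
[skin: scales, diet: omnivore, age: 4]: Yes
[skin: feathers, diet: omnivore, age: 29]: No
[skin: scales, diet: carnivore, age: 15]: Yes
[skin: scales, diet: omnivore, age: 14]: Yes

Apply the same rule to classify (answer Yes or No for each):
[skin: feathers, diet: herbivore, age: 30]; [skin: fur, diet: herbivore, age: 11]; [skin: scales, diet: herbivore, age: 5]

No, No, Yes

All 'Yes' examples share one property — skin is scales — and every 'No' example lacks it.
[skin: feathers, diet: herbivore, age: 30]: skin is feathers, doesn't match → No.
[skin: fur, diet: herbivore, age: 11]: skin is fur, doesn't match → No.
[skin: scales, diet: herbivore, age: 5]: skin is scales, matches → Yes.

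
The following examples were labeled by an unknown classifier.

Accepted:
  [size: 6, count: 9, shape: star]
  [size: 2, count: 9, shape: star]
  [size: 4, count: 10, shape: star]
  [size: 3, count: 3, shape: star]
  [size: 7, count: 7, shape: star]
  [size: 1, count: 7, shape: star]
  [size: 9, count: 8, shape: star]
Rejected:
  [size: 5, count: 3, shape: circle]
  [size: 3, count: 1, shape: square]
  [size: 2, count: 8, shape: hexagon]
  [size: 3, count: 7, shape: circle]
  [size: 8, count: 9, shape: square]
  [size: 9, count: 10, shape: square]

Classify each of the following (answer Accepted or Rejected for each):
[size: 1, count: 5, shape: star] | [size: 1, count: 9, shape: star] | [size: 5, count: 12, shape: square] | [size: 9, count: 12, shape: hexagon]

One predicate separates the groups cleanly: shape is star.

Accepted, Accepted, Rejected, Rejected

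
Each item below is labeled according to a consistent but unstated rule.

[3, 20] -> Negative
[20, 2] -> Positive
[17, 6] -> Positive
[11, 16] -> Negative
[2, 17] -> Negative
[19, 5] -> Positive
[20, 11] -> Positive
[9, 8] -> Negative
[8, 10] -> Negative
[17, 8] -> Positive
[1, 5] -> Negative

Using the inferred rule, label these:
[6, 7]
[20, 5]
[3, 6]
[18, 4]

The pattern is that an item is 'Positive' exactly when: first ≥ 16.
[6, 7]: first 6 — fails this test, so Negative.
[20, 5]: first 20 — meets the rule, so Positive.
[3, 6]: first 3 — fails this test, so Negative.
[18, 4]: first 18 — meets the rule, so Positive.

Negative, Positive, Negative, Positive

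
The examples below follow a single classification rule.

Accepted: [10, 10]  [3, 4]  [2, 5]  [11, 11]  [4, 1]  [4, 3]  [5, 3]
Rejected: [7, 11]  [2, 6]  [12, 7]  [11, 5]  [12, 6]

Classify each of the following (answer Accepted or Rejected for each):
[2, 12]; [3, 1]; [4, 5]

Rejected, Accepted, Accepted

All 'Accepted' examples share one property — |first − second| ≤ 3 — and every 'Rejected' example lacks it.
[2, 12] → |2−12| = 10 → Rejected.
[3, 1] → |3−1| = 2 → Accepted.
[4, 5] → |4−5| = 1 → Accepted.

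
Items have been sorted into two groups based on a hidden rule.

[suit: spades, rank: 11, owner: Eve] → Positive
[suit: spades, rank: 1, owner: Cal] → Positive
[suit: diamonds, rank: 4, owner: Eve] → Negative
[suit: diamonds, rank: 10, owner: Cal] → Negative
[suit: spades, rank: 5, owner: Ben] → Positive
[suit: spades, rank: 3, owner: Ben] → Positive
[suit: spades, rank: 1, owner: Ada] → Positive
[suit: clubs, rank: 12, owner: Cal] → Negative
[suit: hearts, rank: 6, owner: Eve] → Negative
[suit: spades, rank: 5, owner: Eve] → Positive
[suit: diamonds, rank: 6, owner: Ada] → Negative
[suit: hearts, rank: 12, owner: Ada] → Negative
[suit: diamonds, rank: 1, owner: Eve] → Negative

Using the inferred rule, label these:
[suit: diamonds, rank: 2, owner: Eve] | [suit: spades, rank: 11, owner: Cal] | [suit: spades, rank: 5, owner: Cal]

Checking candidate rules against both groups, what survives is: suit is spades.

Negative, Positive, Positive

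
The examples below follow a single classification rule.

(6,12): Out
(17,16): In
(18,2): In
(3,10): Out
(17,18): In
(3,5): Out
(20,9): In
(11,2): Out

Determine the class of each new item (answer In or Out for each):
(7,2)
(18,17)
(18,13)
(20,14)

All 'In' examples share one property — sum ≥ 20 — and every 'Out' example lacks it.
(7,2): 7+2 = 9 — fails the rule, so Out. (18,17): 18+17 = 35 — fits, so In. (18,13): 18+13 = 31 — fits, so In. (20,14): 20+14 = 34 — fits, so In.

Out, In, In, In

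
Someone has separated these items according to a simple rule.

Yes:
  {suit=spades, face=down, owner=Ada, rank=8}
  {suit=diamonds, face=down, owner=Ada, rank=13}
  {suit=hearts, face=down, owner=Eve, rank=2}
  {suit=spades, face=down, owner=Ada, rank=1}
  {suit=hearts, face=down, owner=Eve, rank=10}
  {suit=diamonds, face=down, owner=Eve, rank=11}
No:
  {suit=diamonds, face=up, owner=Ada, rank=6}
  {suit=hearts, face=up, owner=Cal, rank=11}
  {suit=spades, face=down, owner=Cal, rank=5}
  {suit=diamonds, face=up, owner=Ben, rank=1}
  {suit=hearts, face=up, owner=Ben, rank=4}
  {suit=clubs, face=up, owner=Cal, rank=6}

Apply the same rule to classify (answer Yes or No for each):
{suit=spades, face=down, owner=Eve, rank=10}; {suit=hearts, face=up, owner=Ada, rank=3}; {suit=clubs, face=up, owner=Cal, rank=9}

Yes, No, No

The distinguishing property — face is down AND rank ≠ 5 — holds for all the 'Yes' cases and none of the 'No' cases.
{suit=spades, face=down, owner=Eve, rank=10}: Yes (face is down, rank = 10).
{suit=hearts, face=up, owner=Ada, rank=3}: No (face is up, rank = 3).
{suit=clubs, face=up, owner=Cal, rank=9}: No (face is up, rank = 9).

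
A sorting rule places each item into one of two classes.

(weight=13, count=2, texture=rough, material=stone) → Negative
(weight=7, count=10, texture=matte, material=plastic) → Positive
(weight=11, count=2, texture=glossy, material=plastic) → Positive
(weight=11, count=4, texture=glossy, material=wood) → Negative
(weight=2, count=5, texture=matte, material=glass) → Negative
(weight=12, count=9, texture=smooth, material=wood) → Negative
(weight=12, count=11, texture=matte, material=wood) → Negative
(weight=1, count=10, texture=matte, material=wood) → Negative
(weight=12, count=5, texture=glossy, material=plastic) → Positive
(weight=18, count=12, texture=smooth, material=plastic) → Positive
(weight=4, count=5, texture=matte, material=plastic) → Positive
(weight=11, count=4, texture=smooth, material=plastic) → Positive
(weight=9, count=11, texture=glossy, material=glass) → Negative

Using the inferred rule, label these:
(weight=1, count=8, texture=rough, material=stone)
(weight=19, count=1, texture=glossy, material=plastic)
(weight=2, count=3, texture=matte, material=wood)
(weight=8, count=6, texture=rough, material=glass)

The rule appears to be: material is plastic.

Negative, Positive, Negative, Negative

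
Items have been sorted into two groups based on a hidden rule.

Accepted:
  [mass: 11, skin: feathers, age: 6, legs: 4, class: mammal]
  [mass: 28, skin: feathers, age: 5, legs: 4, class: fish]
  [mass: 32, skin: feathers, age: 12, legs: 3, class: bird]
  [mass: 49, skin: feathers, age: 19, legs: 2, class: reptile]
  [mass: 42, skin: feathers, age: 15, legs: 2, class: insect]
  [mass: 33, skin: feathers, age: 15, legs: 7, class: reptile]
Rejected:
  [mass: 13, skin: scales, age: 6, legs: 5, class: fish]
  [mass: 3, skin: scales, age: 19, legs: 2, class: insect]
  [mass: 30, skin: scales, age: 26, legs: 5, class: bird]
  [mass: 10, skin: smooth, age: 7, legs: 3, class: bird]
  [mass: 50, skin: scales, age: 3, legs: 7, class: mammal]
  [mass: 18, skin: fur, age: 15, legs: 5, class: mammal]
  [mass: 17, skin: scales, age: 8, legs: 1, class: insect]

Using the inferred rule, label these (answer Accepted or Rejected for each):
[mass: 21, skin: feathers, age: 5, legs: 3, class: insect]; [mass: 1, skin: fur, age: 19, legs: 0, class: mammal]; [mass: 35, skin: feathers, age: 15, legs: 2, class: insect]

Accepted, Rejected, Accepted

The pattern is that an item is 'Accepted' exactly when: skin is feathers.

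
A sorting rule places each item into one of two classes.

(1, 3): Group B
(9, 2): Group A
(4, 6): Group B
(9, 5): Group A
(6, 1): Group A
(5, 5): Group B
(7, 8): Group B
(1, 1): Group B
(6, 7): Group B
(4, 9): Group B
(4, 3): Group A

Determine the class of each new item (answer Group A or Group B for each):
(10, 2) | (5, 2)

Group A, Group A

One predicate separates the groups cleanly: first > second.
(10, 2): Group A (10 > 2). (5, 2): Group A (5 > 2).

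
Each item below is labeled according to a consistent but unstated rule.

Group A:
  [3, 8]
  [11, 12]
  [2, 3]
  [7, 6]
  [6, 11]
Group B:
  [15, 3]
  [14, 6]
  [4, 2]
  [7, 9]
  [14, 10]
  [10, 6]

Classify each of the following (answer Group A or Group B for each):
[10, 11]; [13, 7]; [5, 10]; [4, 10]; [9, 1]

Group A, Group B, Group A, Group B, Group B

The simplest hypothesis consistent with all the labels is: sum is odd.
[10, 11]: Group A (10+11 = 21).
[13, 7]: Group B (13+7 = 20).
[5, 10]: Group A (5+10 = 15).
[4, 10]: Group B (4+10 = 14).
[9, 1]: Group B (9+1 = 10).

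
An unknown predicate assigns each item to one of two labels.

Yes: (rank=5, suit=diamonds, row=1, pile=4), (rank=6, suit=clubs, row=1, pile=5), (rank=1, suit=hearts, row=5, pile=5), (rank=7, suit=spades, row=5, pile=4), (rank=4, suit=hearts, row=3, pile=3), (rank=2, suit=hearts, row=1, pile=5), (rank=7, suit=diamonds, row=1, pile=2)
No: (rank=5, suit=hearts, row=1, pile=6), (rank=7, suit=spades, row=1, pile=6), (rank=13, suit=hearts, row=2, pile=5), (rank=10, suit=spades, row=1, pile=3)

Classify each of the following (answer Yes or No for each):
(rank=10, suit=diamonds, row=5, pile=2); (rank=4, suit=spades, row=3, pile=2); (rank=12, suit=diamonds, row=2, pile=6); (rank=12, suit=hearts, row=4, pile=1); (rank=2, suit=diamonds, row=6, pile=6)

No, Yes, No, No, No

The common property of the 'Yes' items is: pile ≤ 5 AND rank ≤ 7. No 'No' item has it.
(rank=10, suit=diamonds, row=5, pile=2) → pile = 2, rank = 10 → No.
(rank=4, suit=spades, row=3, pile=2) → pile = 2, rank = 4 → Yes.
(rank=12, suit=diamonds, row=2, pile=6) → pile = 6, rank = 12 → No.
(rank=12, suit=hearts, row=4, pile=1) → pile = 1, rank = 12 → No.
(rank=2, suit=diamonds, row=6, pile=6) → pile = 6, rank = 2 → No.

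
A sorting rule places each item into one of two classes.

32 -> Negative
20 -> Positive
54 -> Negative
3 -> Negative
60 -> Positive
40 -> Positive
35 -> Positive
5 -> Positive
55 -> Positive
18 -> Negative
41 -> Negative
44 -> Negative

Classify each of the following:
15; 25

Positive, Positive

Checking candidate rules against both groups, what survives is: multiple of 5.
15: 15 = 5·3 — has this property, so Positive. 25: 25 = 5·5 — has this property, so Positive.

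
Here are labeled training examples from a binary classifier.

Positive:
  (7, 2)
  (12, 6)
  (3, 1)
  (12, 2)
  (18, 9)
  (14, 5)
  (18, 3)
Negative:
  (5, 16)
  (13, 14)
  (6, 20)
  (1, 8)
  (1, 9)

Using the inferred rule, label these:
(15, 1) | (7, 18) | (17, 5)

The distinguishing property — first > second — holds for all the 'Positive' cases and none of the 'Negative' cases.
(15, 1) — 15 > 1, hence Positive. (7, 18) — 7 < 18, hence Negative. (17, 5) — 17 > 5, hence Positive.

Positive, Negative, Positive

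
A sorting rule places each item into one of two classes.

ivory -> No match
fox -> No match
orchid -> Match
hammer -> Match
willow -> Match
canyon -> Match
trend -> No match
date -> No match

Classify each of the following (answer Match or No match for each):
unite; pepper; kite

No match, Match, No match

The distinguishing property — length 6 — holds for all the 'Match' cases and none of the 'No match' cases.
unite — length 5, hence No match.
pepper — length 6, hence Match.
kite — length 4, hence No match.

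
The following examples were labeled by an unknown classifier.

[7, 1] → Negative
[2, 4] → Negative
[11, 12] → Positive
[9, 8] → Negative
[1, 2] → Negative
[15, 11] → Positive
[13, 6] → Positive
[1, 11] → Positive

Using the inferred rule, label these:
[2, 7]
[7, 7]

The simplest hypothesis consistent with all the labels is: max ≥ 11.

Negative, Negative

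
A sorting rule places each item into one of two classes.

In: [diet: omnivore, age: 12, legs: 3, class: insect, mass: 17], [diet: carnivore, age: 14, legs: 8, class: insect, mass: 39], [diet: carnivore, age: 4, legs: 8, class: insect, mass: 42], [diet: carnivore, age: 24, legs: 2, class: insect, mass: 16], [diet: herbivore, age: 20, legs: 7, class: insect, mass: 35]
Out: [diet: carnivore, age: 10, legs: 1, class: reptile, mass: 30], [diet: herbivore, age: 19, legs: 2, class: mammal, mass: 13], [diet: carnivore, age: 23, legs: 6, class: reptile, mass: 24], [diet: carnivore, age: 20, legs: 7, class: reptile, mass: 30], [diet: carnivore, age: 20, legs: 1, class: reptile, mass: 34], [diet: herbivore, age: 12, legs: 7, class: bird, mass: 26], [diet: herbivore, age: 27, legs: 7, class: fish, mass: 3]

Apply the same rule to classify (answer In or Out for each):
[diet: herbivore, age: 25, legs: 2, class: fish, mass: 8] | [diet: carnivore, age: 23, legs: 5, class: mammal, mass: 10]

Out, Out

The classifier is using: class is insect.
[diet: herbivore, age: 25, legs: 2, class: fish, mass: 8]: Out (class is fish).
[diet: carnivore, age: 23, legs: 5, class: mammal, mass: 10]: Out (class is mammal).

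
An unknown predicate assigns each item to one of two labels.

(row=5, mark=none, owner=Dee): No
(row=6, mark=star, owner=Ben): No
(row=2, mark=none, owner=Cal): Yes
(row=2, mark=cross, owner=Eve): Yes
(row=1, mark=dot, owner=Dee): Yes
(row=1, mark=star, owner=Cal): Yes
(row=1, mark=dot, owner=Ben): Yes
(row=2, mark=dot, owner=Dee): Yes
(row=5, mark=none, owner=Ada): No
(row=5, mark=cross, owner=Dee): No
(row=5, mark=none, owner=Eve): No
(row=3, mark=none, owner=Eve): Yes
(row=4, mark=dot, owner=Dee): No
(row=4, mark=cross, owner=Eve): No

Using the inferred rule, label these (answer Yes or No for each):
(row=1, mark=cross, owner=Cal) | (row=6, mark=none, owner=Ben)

'Yes' ⟺ row ≤ 3.

Yes, No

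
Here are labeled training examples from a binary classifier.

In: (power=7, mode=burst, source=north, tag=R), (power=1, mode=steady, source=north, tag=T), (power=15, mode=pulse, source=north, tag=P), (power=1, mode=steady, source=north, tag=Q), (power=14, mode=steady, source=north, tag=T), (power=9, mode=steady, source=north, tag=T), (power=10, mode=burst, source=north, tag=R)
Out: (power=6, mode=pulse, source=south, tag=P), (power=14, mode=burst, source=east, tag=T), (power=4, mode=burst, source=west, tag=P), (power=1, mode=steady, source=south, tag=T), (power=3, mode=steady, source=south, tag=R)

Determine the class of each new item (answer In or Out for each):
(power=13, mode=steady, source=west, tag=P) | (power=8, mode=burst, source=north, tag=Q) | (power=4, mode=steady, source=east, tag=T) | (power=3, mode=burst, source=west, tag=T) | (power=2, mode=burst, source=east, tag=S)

Out, In, Out, Out, Out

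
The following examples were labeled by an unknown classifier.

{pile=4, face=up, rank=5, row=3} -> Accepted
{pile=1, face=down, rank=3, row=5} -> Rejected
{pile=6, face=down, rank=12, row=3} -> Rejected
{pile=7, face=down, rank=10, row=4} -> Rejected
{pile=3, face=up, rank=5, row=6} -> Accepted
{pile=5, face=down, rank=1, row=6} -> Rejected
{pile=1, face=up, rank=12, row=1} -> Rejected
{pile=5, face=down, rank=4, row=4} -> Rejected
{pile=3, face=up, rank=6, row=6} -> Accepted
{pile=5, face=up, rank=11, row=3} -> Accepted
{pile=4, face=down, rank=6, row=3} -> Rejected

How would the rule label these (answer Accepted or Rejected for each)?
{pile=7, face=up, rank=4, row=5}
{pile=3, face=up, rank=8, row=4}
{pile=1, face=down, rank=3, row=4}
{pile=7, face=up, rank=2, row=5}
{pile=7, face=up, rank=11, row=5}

'Accepted' ⟺ face is up AND row ≥ 3.

Accepted, Accepted, Rejected, Accepted, Accepted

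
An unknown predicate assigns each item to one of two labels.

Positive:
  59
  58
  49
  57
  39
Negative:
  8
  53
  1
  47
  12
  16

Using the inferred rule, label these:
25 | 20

The pattern is that an item is 'Positive' exactly when: digit sum ≥ 12.

Negative, Negative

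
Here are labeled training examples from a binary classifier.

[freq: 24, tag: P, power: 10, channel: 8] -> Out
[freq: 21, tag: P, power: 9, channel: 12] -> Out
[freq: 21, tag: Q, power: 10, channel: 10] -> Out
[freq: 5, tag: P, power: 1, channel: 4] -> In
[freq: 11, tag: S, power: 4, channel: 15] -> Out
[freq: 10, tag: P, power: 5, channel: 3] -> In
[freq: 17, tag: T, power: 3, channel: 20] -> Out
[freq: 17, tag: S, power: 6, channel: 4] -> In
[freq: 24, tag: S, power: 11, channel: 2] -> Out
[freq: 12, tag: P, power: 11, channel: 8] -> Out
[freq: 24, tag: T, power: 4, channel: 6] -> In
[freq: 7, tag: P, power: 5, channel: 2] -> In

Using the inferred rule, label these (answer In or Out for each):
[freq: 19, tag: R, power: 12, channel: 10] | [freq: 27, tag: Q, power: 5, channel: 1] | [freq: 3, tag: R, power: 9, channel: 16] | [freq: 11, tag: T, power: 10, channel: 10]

Out, In, Out, Out

The simplest hypothesis consistent with all the labels is: channel ≤ 6 AND power ≤ 6.
[freq: 19, tag: R, power: 12, channel: 10]: channel = 10, power = 12, does not satisfy this → Out.
[freq: 27, tag: Q, power: 5, channel: 1]: channel = 1, power = 5, matches → In.
[freq: 3, tag: R, power: 9, channel: 16]: channel = 16, power = 9, does not satisfy this → Out.
[freq: 11, tag: T, power: 10, channel: 10]: channel = 10, power = 10, does not satisfy this → Out.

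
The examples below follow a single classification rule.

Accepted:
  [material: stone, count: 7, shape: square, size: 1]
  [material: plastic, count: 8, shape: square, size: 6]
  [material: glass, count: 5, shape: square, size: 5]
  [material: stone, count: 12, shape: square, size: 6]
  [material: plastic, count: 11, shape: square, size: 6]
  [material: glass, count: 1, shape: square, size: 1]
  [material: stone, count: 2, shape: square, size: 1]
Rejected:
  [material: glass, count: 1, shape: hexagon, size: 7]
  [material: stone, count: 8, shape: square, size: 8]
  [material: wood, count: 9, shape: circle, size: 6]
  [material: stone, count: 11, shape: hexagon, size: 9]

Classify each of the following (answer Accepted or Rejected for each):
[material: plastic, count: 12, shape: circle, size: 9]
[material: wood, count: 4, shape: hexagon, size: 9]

The pattern is that an item is 'Accepted' exactly when: shape is square AND size ≤ 6.
[material: plastic, count: 12, shape: circle, size: 9] → shape is circle, size = 9 → Rejected. [material: wood, count: 4, shape: hexagon, size: 9] → shape is hexagon, size = 9 → Rejected.

Rejected, Rejected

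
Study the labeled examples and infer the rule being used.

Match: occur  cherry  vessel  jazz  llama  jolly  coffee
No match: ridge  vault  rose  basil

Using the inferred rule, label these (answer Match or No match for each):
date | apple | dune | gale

No match, Match, No match, No match

One predicate separates the groups cleanly: has a double letter.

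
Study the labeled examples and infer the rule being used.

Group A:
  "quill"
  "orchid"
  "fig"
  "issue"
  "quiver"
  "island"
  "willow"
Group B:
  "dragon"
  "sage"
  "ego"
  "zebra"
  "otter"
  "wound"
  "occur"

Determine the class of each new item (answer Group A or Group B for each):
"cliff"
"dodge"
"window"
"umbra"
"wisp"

Group A, Group B, Group A, Group B, Group A

Every 'Group A' example satisfies: contains 'i'. None of the 'Group B' examples do.
"cliff" → has 'i' → Group A. "dodge" → no 'i' → Group B. "window" → has 'i' → Group A. "umbra" → no 'i' → Group B. "wisp" → has 'i' → Group A.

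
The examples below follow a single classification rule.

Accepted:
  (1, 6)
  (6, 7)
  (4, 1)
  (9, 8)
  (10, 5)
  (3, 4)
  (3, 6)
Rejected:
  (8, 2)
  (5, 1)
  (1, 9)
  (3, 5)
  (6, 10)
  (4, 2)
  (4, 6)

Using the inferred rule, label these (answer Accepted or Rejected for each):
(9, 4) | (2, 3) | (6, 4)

Accepted, Accepted, Rejected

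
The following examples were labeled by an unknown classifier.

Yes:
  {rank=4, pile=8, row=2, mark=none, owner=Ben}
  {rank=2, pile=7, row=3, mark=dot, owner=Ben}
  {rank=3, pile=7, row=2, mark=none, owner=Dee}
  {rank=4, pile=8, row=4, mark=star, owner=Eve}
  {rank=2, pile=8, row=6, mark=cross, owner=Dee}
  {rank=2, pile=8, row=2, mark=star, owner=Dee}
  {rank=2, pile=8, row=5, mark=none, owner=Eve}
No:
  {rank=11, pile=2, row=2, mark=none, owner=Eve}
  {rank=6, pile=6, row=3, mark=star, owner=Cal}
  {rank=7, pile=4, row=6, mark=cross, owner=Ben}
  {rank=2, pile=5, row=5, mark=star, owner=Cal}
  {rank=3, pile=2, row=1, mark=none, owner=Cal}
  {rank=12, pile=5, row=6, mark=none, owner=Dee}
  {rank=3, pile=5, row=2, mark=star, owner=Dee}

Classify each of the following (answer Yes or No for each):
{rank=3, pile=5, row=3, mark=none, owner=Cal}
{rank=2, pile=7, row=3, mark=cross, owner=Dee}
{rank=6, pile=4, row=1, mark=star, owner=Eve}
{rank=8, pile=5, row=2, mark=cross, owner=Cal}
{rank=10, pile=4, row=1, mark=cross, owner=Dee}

No, Yes, No, No, No

The classifier is using: pile ≥ 7.
No: {rank=3, pile=5, row=3, mark=none, owner=Cal}, since pile = 5. Yes: {rank=2, pile=7, row=3, mark=cross, owner=Dee}, since pile = 7. No: {rank=6, pile=4, row=1, mark=star, owner=Eve}, since pile = 4. No: {rank=8, pile=5, row=2, mark=cross, owner=Cal}, since pile = 5. No: {rank=10, pile=4, row=1, mark=cross, owner=Dee}, since pile = 4.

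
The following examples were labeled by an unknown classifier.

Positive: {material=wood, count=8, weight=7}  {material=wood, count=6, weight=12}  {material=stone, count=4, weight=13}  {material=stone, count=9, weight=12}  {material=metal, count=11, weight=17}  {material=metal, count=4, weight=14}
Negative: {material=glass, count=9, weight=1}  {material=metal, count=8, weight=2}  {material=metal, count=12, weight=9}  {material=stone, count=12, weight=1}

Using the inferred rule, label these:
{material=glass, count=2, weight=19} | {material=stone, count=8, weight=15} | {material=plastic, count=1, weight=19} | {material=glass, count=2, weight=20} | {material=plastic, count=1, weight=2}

Positive, Positive, Positive, Positive, Negative

A rule that fits every label: count ≤ 11 AND weight ≥ 7 — true of each 'Positive' example, false of each 'Negative' one.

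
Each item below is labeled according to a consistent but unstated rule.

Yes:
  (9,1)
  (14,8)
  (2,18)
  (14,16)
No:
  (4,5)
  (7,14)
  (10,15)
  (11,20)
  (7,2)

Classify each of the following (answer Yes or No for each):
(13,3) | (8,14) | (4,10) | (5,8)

Every 'Yes' example satisfies: sum is even. None of the 'No' examples do.
(13,3) → 13+3 = 16 → Yes.
(8,14) → 8+14 = 22 → Yes.
(4,10) → 4+10 = 14 → Yes.
(5,8) → 5+8 = 13 → No.

Yes, Yes, Yes, No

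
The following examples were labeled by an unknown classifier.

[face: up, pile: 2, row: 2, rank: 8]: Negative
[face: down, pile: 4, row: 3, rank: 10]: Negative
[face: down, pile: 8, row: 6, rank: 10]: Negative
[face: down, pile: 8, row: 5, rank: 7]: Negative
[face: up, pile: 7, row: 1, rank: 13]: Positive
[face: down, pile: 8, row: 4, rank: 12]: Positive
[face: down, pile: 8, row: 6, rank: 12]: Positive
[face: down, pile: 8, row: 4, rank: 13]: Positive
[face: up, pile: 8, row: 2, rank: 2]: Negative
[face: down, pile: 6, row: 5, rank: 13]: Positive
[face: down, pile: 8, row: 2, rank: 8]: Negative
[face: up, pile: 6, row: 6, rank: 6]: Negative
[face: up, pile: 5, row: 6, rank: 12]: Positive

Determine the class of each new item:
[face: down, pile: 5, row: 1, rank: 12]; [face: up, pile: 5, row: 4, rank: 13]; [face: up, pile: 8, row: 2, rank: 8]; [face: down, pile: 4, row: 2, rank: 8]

The simplest hypothesis consistent with all the labels is: rank ≥ 12.
[face: down, pile: 5, row: 1, rank: 12]: Positive (rank = 12). [face: up, pile: 5, row: 4, rank: 13]: Positive (rank = 13). [face: up, pile: 8, row: 2, rank: 8]: Negative (rank = 8). [face: down, pile: 4, row: 2, rank: 8]: Negative (rank = 8).

Positive, Positive, Negative, Negative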